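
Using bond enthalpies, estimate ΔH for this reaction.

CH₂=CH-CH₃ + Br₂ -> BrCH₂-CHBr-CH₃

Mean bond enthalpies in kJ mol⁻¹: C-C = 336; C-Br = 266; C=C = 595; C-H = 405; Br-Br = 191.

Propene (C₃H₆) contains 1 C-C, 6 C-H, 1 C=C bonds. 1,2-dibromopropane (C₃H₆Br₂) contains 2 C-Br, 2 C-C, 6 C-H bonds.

ΔH ≈ −82 kJ

Bonds broken (reactants):
  Br-Br: 1 × 191 = 191
  C-C: 1 × 336 = 336
  C-H: 6 × 405 = 2430
  C=C: 1 × 595 = 595
  Σ(broken) = 3552 kJ
Bonds formed (products):
  C-Br: 2 × 266 = 532
  C-C: 2 × 336 = 672
  C-H: 6 × 405 = 2430
  Σ(formed) = 3634 kJ
ΔH = Σ(broken) − Σ(formed) = 3552 − 3634 = −82 kJ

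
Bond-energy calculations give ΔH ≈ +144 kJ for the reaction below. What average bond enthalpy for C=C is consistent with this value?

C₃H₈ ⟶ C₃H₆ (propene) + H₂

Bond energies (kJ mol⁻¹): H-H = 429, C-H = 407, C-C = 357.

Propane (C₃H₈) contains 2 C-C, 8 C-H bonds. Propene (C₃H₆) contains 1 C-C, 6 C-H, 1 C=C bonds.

D(C=C) ≈ 598 kJ/mol

Let D be the C=C bond energy.
Σ(broken) = 2×357 + 8×407 = 3970
Σ(formed) = 1×357 + 6×407 + 1×D + 1×429 = 3228 + D
ΔH = Σ(broken) − Σ(formed) = (3970) − (3228 + D) = +742 − D
Setting this equal to +144 kJ gives D = 598 kJ/mol.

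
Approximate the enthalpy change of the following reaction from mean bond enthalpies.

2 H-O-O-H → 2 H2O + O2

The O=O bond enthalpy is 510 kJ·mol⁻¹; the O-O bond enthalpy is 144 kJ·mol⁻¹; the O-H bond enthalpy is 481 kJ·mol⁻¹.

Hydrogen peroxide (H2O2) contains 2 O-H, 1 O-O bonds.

ΔH ≈ −222 kJ

Bonds broken (reactants):
  O-H: 4 × 481 = 1924
  O-O: 2 × 144 = 288
  Σ(broken) = 2212 kJ
Bonds formed (products):
  O-H: 4 × 481 = 1924
  O=O: 1 × 510 = 510
  Σ(formed) = 2434 kJ
ΔH = Σ(broken) − Σ(formed) = 2212 − 2434 = −222 kJ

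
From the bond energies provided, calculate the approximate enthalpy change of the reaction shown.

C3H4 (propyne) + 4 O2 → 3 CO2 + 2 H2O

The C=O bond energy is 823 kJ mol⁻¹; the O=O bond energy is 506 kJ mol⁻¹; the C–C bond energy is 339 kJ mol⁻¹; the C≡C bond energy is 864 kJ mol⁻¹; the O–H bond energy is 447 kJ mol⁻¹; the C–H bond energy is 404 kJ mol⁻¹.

ΔH ≈ −1883 kJ

Bonds broken (reactants):
  C≡C: 1 × 864 = 864
  C–C: 1 × 339 = 339
  C–H: 4 × 404 = 1616
  O=O: 4 × 506 = 2024
  Σ(broken) = 4843 kJ
Bonds formed (products):
  C=O: 6 × 823 = 4938
  O–H: 4 × 447 = 1788
  Σ(formed) = 6726 kJ
ΔH = Σ(broken) − Σ(formed) = 4843 − 6726 = −1883 kJ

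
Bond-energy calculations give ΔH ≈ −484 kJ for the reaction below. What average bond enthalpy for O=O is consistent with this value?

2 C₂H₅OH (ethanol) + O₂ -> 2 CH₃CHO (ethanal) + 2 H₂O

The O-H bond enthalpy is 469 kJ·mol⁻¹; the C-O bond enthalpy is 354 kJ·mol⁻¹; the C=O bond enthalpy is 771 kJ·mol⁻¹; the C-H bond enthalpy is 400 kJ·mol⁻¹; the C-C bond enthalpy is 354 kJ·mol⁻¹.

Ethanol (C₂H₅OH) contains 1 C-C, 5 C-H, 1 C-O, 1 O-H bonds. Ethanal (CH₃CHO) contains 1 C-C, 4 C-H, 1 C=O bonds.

D(O=O) ≈ 488 kJ/mol

Let D be the O=O bond energy.
Σ(broken) = 2×354 + 10×400 + 2×354 + 2×469 + 1×D = 6354 + D
Σ(formed) = 2×354 + 8×400 + 2×771 + 4×469 = 7326
ΔH = Σ(broken) − Σ(formed) = (6354 + D) − (7326) = −972 + D
Setting this equal to −484 kJ gives D = 488 kJ/mol.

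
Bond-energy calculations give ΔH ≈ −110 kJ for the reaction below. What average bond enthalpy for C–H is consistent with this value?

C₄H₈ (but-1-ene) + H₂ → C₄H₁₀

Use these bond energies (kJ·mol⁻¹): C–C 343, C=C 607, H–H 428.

Let D be the C–H bond energy.
Σ(broken) = 2×343 + 8×D + 1×607 + 1×428 = 1721 + 8D
Σ(formed) = 3×343 + 10×D = 1029 + 10D
ΔH = Σ(broken) − Σ(formed) = (1721 + 8D) − (1029 + 10D) = +692 − 2D
Setting this equal to −110 kJ gives 2D = 802, so D = 401 kJ/mol.

D(C–H) ≈ 401 kJ/mol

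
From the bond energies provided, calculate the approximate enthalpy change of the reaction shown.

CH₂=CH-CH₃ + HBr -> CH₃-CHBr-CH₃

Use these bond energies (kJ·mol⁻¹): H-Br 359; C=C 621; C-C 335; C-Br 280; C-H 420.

Bonds broken (reactants):
  C-C: 1 × 335 = 335
  C-H: 6 × 420 = 2520
  C=C: 1 × 621 = 621
  H-Br: 1 × 359 = 359
  Σ(broken) = 3835 kJ
Bonds formed (products):
  C-Br: 1 × 280 = 280
  C-C: 2 × 335 = 670
  C-H: 7 × 420 = 2940
  Σ(formed) = 3890 kJ
ΔH = Σ(broken) − Σ(formed) = 3835 − 3890 = −55 kJ

ΔH ≈ −55 kJ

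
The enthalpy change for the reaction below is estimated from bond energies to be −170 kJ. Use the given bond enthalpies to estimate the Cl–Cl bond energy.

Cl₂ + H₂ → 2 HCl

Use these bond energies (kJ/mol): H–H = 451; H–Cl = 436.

D(Cl–Cl) ≈ 251 kJ/mol

Let D be the Cl–Cl bond energy.
Σ(broken) = 1×D + 1×451 = 451 + D
Σ(formed) = 2×436 = 872
ΔH = Σ(broken) − Σ(formed) = (451 + D) − (872) = −421 + D
Setting this equal to −170 kJ gives D = 251 kJ/mol.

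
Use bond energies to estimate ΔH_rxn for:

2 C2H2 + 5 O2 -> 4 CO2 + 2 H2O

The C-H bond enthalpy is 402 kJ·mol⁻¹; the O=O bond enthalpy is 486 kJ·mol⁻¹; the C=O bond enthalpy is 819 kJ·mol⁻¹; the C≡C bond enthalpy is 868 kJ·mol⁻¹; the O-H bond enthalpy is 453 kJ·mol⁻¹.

ΔH ≈ −2590 kJ

Bonds broken (reactants):
  C≡C: 2 × 868 = 1736
  C-H: 4 × 402 = 1608
  O=O: 5 × 486 = 2430
  Σ(broken) = 5774 kJ
Bonds formed (products):
  C=O: 8 × 819 = 6552
  O-H: 4 × 453 = 1812
  Σ(formed) = 8364 kJ
ΔH = Σ(broken) − Σ(formed) = 5774 − 8364 = −2590 kJ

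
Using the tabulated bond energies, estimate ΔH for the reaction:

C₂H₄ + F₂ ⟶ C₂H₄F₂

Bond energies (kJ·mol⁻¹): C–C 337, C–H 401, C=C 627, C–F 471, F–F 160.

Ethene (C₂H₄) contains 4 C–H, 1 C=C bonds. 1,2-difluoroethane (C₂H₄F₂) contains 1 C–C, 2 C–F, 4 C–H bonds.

ΔH ≈ −492 kJ

Bonds broken (reactants):
  C–H: 4 × 401 = 1604
  C=C: 1 × 627 = 627
  F–F: 1 × 160 = 160
  Σ(broken) = 2391 kJ
Bonds formed (products):
  C–C: 1 × 337 = 337
  C–F: 2 × 471 = 942
  C–H: 4 × 401 = 1604
  Σ(formed) = 2883 kJ
ΔH = Σ(broken) − Σ(formed) = 2391 − 2883 = −492 kJ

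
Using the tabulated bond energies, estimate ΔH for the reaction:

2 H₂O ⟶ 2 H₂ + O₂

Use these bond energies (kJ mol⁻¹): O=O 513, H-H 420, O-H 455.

Bonds broken (reactants):
  O-H: 4 × 455 = 1820
  Σ(broken) = 1820 kJ
Bonds formed (products):
  H-H: 2 × 420 = 840
  O=O: 1 × 513 = 513
  Σ(formed) = 1353 kJ
ΔH = Σ(broken) − Σ(formed) = 1820 − 1353 = +467 kJ

ΔH ≈ +467 kJ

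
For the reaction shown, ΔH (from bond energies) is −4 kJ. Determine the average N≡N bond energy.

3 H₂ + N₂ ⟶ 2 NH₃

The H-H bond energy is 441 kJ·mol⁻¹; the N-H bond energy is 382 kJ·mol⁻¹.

D(N≡N) ≈ 965 kJ/mol

Let D be the N≡N bond energy.
Σ(broken) = 3×441 + 1×D = 1323 + D
Σ(formed) = 6×382 = 2292
ΔH = Σ(broken) − Σ(formed) = (1323 + D) − (2292) = −969 + D
Setting this equal to −4 kJ gives D = 965 kJ/mol.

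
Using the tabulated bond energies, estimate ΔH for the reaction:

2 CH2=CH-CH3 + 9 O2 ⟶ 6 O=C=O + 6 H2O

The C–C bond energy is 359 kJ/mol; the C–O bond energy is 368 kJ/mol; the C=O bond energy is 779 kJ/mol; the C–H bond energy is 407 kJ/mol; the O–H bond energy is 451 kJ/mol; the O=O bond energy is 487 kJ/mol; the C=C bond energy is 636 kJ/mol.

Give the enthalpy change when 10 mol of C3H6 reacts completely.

Bonds broken (reactants):
  C–C: 2 × 359 = 718
  C–H: 12 × 407 = 4884
  C=C: 2 × 636 = 1272
  O=O: 9 × 487 = 4383
  Σ(broken) = 11257 kJ
Bonds formed (products):
  C=O: 12 × 779 = 9348
  O–H: 12 × 451 = 5412
  Σ(formed) = 14760 kJ
ΔH = Σ(broken) − Σ(formed) = 11257 − 14760 = −3503 kJ
For 5× the reaction as written: 5 × (−3503) = −17515 kJ

ΔH = −17515 kJ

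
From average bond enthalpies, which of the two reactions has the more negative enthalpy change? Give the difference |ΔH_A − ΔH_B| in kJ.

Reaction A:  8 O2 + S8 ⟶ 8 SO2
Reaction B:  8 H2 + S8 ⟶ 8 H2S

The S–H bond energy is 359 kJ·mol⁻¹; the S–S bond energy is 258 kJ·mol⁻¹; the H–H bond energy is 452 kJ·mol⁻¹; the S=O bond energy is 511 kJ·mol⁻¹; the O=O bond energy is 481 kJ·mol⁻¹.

Reaction A:
  Bonds broken (reactants):
    O=O: 8 × 481 = 3848
    S–S: 8 × 258 = 2064
    Σ(broken) = 5912 kJ
  Bonds formed (products):
    S=O: 16 × 511 = 8176
    Σ(formed) = 8176 kJ
  ΔH_A = 5912 − 8176 = −2264 kJ
Reaction B:
  Bonds broken (reactants):
    H–H: 8 × 452 = 3616
    S–S: 8 × 258 = 2064
    Σ(broken) = 5680 kJ
  Bonds formed (products):
    S–H: 16 × 359 = 5744
    Σ(formed) = 5744 kJ
  ΔH_B = 5680 − 5744 = −64 kJ
ΔH_A − ΔH_B = −2200 kJ, so reaction A has the more negative ΔH; |ΔH_A − ΔH_B| = 2200 kJ.

Reaction A, by 2200 kJ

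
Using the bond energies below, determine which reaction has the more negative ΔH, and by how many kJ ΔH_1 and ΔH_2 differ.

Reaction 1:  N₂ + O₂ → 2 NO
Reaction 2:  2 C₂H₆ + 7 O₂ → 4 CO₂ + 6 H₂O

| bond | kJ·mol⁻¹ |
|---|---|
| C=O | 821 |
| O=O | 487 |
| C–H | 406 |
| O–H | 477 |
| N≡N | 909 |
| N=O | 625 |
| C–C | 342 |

Reaction 2, by 3473 kJ

Reaction 1:
  Bonds broken (reactants):
    N≡N: 1 × 909 = 909
    O=O: 1 × 487 = 487
    Σ(broken) = 1396 kJ
  Bonds formed (products):
    N=O: 2 × 625 = 1250
    Σ(formed) = 1250 kJ
  ΔH_1 = 1396 − 1250 = +146 kJ
Reaction 2:
  Bonds broken (reactants):
    C–C: 2 × 342 = 684
    C–H: 12 × 406 = 4872
    O=O: 7 × 487 = 3409
    Σ(broken) = 8965 kJ
  Bonds formed (products):
    C=O: 8 × 821 = 6568
    O–H: 12 × 477 = 5724
    Σ(formed) = 12292 kJ
  ΔH_2 = 8965 − 12292 = −3327 kJ
ΔH_1 − ΔH_2 = +3473 kJ, so reaction 2 has the more negative ΔH; |ΔH_1 − ΔH_2| = 3473 kJ.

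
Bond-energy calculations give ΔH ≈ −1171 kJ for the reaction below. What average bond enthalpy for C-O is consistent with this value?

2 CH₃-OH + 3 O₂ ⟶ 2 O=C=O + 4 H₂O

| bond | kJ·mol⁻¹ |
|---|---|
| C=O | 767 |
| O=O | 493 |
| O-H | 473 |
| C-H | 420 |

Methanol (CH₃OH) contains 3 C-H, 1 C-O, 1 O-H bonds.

D(C-O) ≈ 368 kJ/mol

Let D be the C-O bond energy.
Σ(broken) = 6×420 + 2×D + 2×473 + 3×493 = 4945 + 2D
Σ(formed) = 4×767 + 8×473 = 6852
ΔH = Σ(broken) − Σ(formed) = (4945 + 2D) − (6852) = −1907 + 2D
Setting this equal to −1171 kJ gives 2D = 736, so D = 368 kJ/mol.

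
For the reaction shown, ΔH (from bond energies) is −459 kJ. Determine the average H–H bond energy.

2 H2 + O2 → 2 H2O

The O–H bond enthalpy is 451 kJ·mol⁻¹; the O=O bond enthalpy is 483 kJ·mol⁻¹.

D(H–H) ≈ 431 kJ/mol

Let D be the H–H bond energy.
Σ(broken) = 2×D + 1×483 = 483 + 2D
Σ(formed) = 4×451 = 1804
ΔH = Σ(broken) − Σ(formed) = (483 + 2D) − (1804) = −1321 + 2D
Setting this equal to −459 kJ gives 2D = 862, so D = 431 kJ/mol.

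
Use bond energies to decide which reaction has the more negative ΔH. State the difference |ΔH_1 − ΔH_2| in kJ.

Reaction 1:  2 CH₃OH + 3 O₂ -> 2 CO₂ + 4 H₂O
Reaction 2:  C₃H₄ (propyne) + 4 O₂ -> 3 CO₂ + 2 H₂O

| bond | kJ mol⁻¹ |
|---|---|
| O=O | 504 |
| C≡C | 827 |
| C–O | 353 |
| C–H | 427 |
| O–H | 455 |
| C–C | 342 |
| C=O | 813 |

Reaction 2, by 603 kJ

Reaction 1:
  Bonds broken (reactants):
    C–H: 6 × 427 = 2562
    C–O: 2 × 353 = 706
    O–H: 2 × 455 = 910
    O=O: 3 × 504 = 1512
    Σ(broken) = 5690 kJ
  Bonds formed (products):
    C=O: 4 × 813 = 3252
    O–H: 8 × 455 = 3640
    Σ(formed) = 6892 kJ
  ΔH_1 = 5690 − 6892 = −1202 kJ
Reaction 2:
  Bonds broken (reactants):
    C≡C: 1 × 827 = 827
    C–C: 1 × 342 = 342
    C–H: 4 × 427 = 1708
    O=O: 4 × 504 = 2016
    Σ(broken) = 4893 kJ
  Bonds formed (products):
    C=O: 6 × 813 = 4878
    O–H: 4 × 455 = 1820
    Σ(formed) = 6698 kJ
  ΔH_2 = 4893 − 6698 = −1805 kJ
ΔH_1 − ΔH_2 = +603 kJ, so reaction 2 has the more negative ΔH; |ΔH_1 − ΔH_2| = 603 kJ.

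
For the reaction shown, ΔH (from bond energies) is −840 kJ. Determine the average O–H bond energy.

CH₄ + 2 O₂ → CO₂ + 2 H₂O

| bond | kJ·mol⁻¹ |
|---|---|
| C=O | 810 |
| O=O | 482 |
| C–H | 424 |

D(O–H) ≈ 470 kJ/mol

Let D be the O–H bond energy.
Σ(broken) = 4×424 + 2×482 = 2660
Σ(formed) = 2×810 + 4×D = 1620 + 4D
ΔH = Σ(broken) − Σ(formed) = (2660) − (1620 + 4D) = +1040 − 4D
Setting this equal to −840 kJ gives 4D = 1880, so D = 470 kJ/mol.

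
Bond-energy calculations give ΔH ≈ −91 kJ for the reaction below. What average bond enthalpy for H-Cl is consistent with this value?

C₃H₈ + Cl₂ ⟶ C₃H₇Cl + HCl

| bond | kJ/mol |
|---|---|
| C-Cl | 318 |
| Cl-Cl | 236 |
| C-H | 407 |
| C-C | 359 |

D(H-Cl) ≈ 416 kJ/mol

Let D be the H-Cl bond energy.
Σ(broken) = 2×359 + 8×407 + 1×236 = 4210
Σ(formed) = 2×359 + 1×318 + 7×407 + 1×D = 3885 + D
ΔH = Σ(broken) − Σ(formed) = (4210) − (3885 + D) = +325 − D
Setting this equal to −91 kJ gives D = 416 kJ/mol.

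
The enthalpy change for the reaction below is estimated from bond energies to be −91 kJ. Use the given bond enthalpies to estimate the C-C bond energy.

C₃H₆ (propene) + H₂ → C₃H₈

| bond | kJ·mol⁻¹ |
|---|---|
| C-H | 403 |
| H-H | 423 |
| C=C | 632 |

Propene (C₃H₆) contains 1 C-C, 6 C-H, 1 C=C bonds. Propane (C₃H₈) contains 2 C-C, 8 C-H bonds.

Let D be the C-C bond energy.
Σ(broken) = 1×D + 6×403 + 1×632 + 1×423 = 3473 + D
Σ(formed) = 2×D + 8×403 = 3224 + 2D
ΔH = Σ(broken) − Σ(formed) = (3473 + D) − (3224 + 2D) = +249 − D
Setting this equal to −91 kJ gives D = 340 kJ/mol.

D(C-C) ≈ 340 kJ/mol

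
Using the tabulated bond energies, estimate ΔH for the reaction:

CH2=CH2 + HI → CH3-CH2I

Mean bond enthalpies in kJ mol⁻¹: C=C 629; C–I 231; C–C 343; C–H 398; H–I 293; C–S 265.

Bonds broken (reactants):
  C–H: 4 × 398 = 1592
  C=C: 1 × 629 = 629
  H–I: 1 × 293 = 293
  Σ(broken) = 2514 kJ
Bonds formed (products):
  C–C: 1 × 343 = 343
  C–H: 5 × 398 = 1990
  C–I: 1 × 231 = 231
  Σ(formed) = 2564 kJ
ΔH = Σ(broken) − Σ(formed) = 2514 − 2564 = −50 kJ

ΔH ≈ −50 kJ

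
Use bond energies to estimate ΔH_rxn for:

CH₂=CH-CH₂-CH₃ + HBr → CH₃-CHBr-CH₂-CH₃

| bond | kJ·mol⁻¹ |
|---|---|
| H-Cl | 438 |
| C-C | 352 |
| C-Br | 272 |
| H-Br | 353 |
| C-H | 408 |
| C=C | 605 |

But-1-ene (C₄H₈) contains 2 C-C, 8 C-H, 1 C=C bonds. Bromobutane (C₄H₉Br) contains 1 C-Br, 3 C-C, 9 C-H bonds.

Bonds broken (reactants):
  C-C: 2 × 352 = 704
  C-H: 8 × 408 = 3264
  C=C: 1 × 605 = 605
  H-Br: 1 × 353 = 353
  Σ(broken) = 4926 kJ
Bonds formed (products):
  C-Br: 1 × 272 = 272
  C-C: 3 × 352 = 1056
  C-H: 9 × 408 = 3672
  Σ(formed) = 5000 kJ
ΔH = Σ(broken) − Σ(formed) = 4926 − 5000 = −74 kJ

ΔH ≈ −74 kJ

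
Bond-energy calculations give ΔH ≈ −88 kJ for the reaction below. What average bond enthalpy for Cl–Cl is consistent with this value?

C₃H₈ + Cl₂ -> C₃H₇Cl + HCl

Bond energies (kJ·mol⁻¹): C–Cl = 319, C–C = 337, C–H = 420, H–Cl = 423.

D(Cl–Cl) ≈ 234 kJ/mol

Let D be the Cl–Cl bond energy.
Σ(broken) = 2×337 + 8×420 + 1×D = 4034 + D
Σ(formed) = 2×337 + 1×319 + 7×420 + 1×423 = 4356
ΔH = Σ(broken) − Σ(formed) = (4034 + D) − (4356) = −322 + D
Setting this equal to −88 kJ gives D = 234 kJ/mol.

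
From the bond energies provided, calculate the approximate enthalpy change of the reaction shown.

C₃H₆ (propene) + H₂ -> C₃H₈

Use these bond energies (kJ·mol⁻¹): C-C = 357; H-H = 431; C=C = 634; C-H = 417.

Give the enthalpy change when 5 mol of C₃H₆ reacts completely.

ΔH = −630 kJ

Bonds broken (reactants):
  C-C: 1 × 357 = 357
  C-H: 6 × 417 = 2502
  C=C: 1 × 634 = 634
  H-H: 1 × 431 = 431
  Σ(broken) = 3924 kJ
Bonds formed (products):
  C-C: 2 × 357 = 714
  C-H: 8 × 417 = 3336
  Σ(formed) = 4050 kJ
ΔH = Σ(broken) − Σ(formed) = 3924 − 4050 = −126 kJ
For 5× the reaction as written: 5 × (−126) = −630 kJ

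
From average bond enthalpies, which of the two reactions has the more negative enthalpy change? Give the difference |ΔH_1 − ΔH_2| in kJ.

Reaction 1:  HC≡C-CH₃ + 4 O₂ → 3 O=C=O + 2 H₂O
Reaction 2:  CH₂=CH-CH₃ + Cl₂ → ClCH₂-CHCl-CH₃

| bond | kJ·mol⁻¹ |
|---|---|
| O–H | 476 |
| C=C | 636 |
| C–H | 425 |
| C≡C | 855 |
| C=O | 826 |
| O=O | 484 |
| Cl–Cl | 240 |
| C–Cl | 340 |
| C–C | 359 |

Reaction 1, by 1847 kJ

Reaction 1:
  Bonds broken (reactants):
    C≡C: 1 × 855 = 855
    C–C: 1 × 359 = 359
    C–H: 4 × 425 = 1700
    O=O: 4 × 484 = 1936
    Σ(broken) = 4850 kJ
  Bonds formed (products):
    C=O: 6 × 826 = 4956
    O–H: 4 × 476 = 1904
    Σ(formed) = 6860 kJ
  ΔH_1 = 4850 − 6860 = −2010 kJ
Reaction 2:
  Bonds broken (reactants):
    C–C: 1 × 359 = 359
    C–H: 6 × 425 = 2550
    C=C: 1 × 636 = 636
    Cl–Cl: 1 × 240 = 240
    Σ(broken) = 3785 kJ
  Bonds formed (products):
    C–C: 2 × 359 = 718
    C–Cl: 2 × 340 = 680
    C–H: 6 × 425 = 2550
    Σ(formed) = 3948 kJ
  ΔH_2 = 3785 − 3948 = −163 kJ
ΔH_1 − ΔH_2 = −1847 kJ, so reaction 1 has the more negative ΔH; |ΔH_1 − ΔH_2| = 1847 kJ.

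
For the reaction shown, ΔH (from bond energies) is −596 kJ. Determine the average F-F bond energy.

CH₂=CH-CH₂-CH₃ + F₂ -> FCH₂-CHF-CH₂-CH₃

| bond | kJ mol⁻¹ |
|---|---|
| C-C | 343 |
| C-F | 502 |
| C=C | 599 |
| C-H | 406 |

Let D be the F-F bond energy.
Σ(broken) = 2×343 + 8×406 + 1×599 + 1×D = 4533 + D
Σ(formed) = 3×343 + 2×502 + 8×406 = 5281
ΔH = Σ(broken) − Σ(formed) = (4533 + D) − (5281) = −748 + D
Setting this equal to −596 kJ gives D = 152 kJ/mol.

D(F-F) ≈ 152 kJ/mol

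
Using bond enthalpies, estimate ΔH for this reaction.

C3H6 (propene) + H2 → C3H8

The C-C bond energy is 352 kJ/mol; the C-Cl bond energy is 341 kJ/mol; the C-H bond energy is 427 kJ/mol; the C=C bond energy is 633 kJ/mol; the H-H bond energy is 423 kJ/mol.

Bonds broken (reactants):
  C-C: 1 × 352 = 352
  C-H: 6 × 427 = 2562
  C=C: 1 × 633 = 633
  H-H: 1 × 423 = 423
  Σ(broken) = 3970 kJ
Bonds formed (products):
  C-C: 2 × 352 = 704
  C-H: 8 × 427 = 3416
  Σ(formed) = 4120 kJ
ΔH = Σ(broken) − Σ(formed) = 3970 − 4120 = −150 kJ

ΔH ≈ −150 kJ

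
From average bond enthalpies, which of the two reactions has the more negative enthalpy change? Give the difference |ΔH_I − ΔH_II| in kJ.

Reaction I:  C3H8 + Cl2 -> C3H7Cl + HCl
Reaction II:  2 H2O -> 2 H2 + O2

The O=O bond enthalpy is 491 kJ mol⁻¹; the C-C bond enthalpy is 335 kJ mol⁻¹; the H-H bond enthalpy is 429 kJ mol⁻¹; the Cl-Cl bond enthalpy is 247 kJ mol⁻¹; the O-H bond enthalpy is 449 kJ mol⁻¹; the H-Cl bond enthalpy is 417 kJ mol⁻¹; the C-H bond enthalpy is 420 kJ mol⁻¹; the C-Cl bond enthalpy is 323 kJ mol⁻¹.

Reaction I:
  Bonds broken (reactants):
    C-C: 2 × 335 = 670
    C-H: 8 × 420 = 3360
    Cl-Cl: 1 × 247 = 247
    Σ(broken) = 4277 kJ
  Bonds formed (products):
    C-C: 2 × 335 = 670
    C-Cl: 1 × 323 = 323
    C-H: 7 × 420 = 2940
    H-Cl: 1 × 417 = 417
    Σ(formed) = 4350 kJ
  ΔH_I = 4277 − 4350 = −73 kJ
Reaction II:
  Bonds broken (reactants):
    O-H: 4 × 449 = 1796
    Σ(broken) = 1796 kJ
  Bonds formed (products):
    H-H: 2 × 429 = 858
    O=O: 1 × 491 = 491
    Σ(formed) = 1349 kJ
  ΔH_II = 1796 − 1349 = +447 kJ
ΔH_I − ΔH_II = −520 kJ, so reaction I has the more negative ΔH; |ΔH_I − ΔH_II| = 520 kJ.

Reaction I, by 520 kJ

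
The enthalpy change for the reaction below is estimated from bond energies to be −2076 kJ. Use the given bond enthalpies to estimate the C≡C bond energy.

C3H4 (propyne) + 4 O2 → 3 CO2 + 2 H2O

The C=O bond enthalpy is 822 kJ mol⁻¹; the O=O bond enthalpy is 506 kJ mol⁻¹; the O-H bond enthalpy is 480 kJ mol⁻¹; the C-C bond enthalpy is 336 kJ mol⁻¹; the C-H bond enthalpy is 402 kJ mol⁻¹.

D(C≡C) ≈ 808 kJ/mol

Let D be the C≡C bond energy.
Σ(broken) = 1×D + 1×336 + 4×402 + 4×506 = 3968 + D
Σ(formed) = 6×822 + 4×480 = 6852
ΔH = Σ(broken) − Σ(formed) = (3968 + D) − (6852) = −2884 + D
Setting this equal to −2076 kJ gives D = 808 kJ/mol.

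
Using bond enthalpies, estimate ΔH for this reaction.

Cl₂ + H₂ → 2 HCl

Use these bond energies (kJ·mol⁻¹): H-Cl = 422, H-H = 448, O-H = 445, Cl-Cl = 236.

Bonds broken (reactants):
  Cl-Cl: 1 × 236 = 236
  H-H: 1 × 448 = 448
  Σ(broken) = 684 kJ
Bonds formed (products):
  H-Cl: 2 × 422 = 844
  Σ(formed) = 844 kJ
ΔH = Σ(broken) − Σ(formed) = 684 − 844 = −160 kJ

ΔH ≈ −160 kJ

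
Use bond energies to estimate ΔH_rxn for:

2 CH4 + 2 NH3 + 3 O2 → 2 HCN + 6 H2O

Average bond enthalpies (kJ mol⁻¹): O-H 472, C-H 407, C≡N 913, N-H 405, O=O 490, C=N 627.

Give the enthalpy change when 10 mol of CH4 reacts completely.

Bonds broken (reactants):
  C-H: 8 × 407 = 3256
  N-H: 6 × 405 = 2430
  O=O: 3 × 490 = 1470
  Σ(broken) = 7156 kJ
Bonds formed (products):
  C≡N: 2 × 913 = 1826
  C-H: 2 × 407 = 814
  O-H: 12 × 472 = 5664
  Σ(formed) = 8304 kJ
ΔH = Σ(broken) − Σ(formed) = 7156 − 8304 = −1148 kJ
For 5× the reaction as written: 5 × (−1148) = −5740 kJ

ΔH = −5740 kJ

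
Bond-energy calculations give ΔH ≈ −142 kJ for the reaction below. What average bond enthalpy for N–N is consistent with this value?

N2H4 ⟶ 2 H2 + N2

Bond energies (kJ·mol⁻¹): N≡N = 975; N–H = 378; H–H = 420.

D(N–N) ≈ 161 kJ/mol

Let D be the N–N bond energy.
Σ(broken) = 4×378 + 1×D = 1512 + D
Σ(formed) = 2×420 + 1×975 = 1815
ΔH = Σ(broken) − Σ(formed) = (1512 + D) − (1815) = −303 + D
Setting this equal to −142 kJ gives D = 161 kJ/mol.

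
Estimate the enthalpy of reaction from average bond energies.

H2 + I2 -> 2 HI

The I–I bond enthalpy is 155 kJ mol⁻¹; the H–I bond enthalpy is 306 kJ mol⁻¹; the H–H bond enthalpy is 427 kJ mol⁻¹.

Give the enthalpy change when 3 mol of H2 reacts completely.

Bonds broken (reactants):
  H–H: 1 × 427 = 427
  I–I: 1 × 155 = 155
  Σ(broken) = 582 kJ
Bonds formed (products):
  H–I: 2 × 306 = 612
  Σ(formed) = 612 kJ
ΔH = Σ(broken) − Σ(formed) = 582 − 612 = −30 kJ
For 3× the reaction as written: 3 × (−30) = −90 kJ

ΔH = −90 kJ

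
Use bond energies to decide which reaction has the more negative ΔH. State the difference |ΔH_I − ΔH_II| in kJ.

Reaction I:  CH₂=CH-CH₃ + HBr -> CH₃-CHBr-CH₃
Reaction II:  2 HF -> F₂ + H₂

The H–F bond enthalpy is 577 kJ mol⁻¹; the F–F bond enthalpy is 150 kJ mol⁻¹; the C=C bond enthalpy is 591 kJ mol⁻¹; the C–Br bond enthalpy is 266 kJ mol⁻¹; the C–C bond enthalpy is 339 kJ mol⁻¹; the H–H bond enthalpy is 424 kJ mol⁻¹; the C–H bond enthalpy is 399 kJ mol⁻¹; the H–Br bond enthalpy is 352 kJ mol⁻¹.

Reaction I, by 641 kJ

Reaction I:
  Bonds broken (reactants):
    C–C: 1 × 339 = 339
    C–H: 6 × 399 = 2394
    C=C: 1 × 591 = 591
    H–Br: 1 × 352 = 352
    Σ(broken) = 3676 kJ
  Bonds formed (products):
    C–Br: 1 × 266 = 266
    C–C: 2 × 339 = 678
    C–H: 7 × 399 = 2793
    Σ(formed) = 3737 kJ
  ΔH_I = 3676 − 3737 = −61 kJ
Reaction II:
  Bonds broken (reactants):
    H–F: 2 × 577 = 1154
    Σ(broken) = 1154 kJ
  Bonds formed (products):
    F–F: 1 × 150 = 150
    H–H: 1 × 424 = 424
    Σ(formed) = 574 kJ
  ΔH_II = 1154 − 574 = +580 kJ
ΔH_I − ΔH_II = −641 kJ, so reaction I has the more negative ΔH; |ΔH_I − ΔH_II| = 641 kJ.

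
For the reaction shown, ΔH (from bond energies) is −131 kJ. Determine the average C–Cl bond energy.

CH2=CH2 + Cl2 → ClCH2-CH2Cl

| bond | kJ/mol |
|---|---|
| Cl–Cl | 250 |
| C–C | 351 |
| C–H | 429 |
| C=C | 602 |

D(C–Cl) ≈ 316 kJ/mol

Let D be the C–Cl bond energy.
Σ(broken) = 4×429 + 1×602 + 1×250 = 2568
Σ(formed) = 1×351 + 2×D + 4×429 = 2067 + 2D
ΔH = Σ(broken) − Σ(formed) = (2568) − (2067 + 2D) = +501 − 2D
Setting this equal to −131 kJ gives 2D = 632, so D = 316 kJ/mol.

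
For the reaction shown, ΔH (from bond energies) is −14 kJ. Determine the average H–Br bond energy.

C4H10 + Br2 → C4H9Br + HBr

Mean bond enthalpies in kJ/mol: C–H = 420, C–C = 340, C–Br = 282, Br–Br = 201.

Let D be the H–Br bond energy.
Σ(broken) = 1×201 + 3×340 + 10×420 = 5421
Σ(formed) = 1×282 + 3×340 + 9×420 + 1×D = 5082 + D
ΔH = Σ(broken) − Σ(formed) = (5421) − (5082 + D) = +339 − D
Setting this equal to −14 kJ gives D = 353 kJ/mol.

D(H–Br) ≈ 353 kJ/mol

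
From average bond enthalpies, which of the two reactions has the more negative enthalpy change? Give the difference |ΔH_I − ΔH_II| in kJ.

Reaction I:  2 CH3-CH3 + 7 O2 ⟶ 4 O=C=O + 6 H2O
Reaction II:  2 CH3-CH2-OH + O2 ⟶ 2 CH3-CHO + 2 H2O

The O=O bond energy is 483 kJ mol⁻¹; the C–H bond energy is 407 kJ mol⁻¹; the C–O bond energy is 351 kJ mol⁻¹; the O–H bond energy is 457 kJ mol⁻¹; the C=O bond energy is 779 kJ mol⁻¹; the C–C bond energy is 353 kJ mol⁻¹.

Reaction I, by 2272 kJ

Reaction I:
  Bonds broken (reactants):
    C–C: 2 × 353 = 706
    C–H: 12 × 407 = 4884
    O=O: 7 × 483 = 3381
    Σ(broken) = 8971 kJ
  Bonds formed (products):
    C=O: 8 × 779 = 6232
    O–H: 12 × 457 = 5484
    Σ(formed) = 11716 kJ
  ΔH_I = 8971 − 11716 = −2745 kJ
Reaction II:
  Bonds broken (reactants):
    C–C: 2 × 353 = 706
    C–H: 10 × 407 = 4070
    C–O: 2 × 351 = 702
    O–H: 2 × 457 = 914
    O=O: 1 × 483 = 483
    Σ(broken) = 6875 kJ
  Bonds formed (products):
    C–C: 2 × 353 = 706
    C–H: 8 × 407 = 3256
    C=O: 2 × 779 = 1558
    O–H: 4 × 457 = 1828
    Σ(formed) = 7348 kJ
  ΔH_II = 6875 − 7348 = −473 kJ
ΔH_I − ΔH_II = −2272 kJ, so reaction I has the more negative ΔH; |ΔH_I − ΔH_II| = 2272 kJ.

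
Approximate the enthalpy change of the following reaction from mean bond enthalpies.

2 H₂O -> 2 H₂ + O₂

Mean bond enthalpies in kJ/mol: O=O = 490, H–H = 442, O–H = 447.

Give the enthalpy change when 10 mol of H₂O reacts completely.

ΔH = +2070 kJ

Bonds broken (reactants):
  O–H: 4 × 447 = 1788
  Σ(broken) = 1788 kJ
Bonds formed (products):
  H–H: 2 × 442 = 884
  O=O: 1 × 490 = 490
  Σ(formed) = 1374 kJ
ΔH = Σ(broken) − Σ(formed) = 1788 − 1374 = +414 kJ
For 5× the reaction as written: 5 × (+414) = +2070 kJ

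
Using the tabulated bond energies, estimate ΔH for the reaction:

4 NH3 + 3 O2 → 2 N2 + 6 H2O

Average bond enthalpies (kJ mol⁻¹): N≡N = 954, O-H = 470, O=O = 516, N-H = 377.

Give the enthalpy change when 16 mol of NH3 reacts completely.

ΔH = −5904 kJ

Bonds broken (reactants):
  N-H: 12 × 377 = 4524
  O=O: 3 × 516 = 1548
  Σ(broken) = 6072 kJ
Bonds formed (products):
  N≡N: 2 × 954 = 1908
  O-H: 12 × 470 = 5640
  Σ(formed) = 7548 kJ
ΔH = Σ(broken) − Σ(formed) = 6072 − 7548 = −1476 kJ
For 4× the reaction as written: 4 × (−1476) = −5904 kJ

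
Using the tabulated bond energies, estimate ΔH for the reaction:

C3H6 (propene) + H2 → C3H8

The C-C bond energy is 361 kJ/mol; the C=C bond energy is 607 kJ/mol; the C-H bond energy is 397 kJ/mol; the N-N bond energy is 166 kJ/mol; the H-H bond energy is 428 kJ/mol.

Bonds broken (reactants):
  C-C: 1 × 361 = 361
  C-H: 6 × 397 = 2382
  C=C: 1 × 607 = 607
  H-H: 1 × 428 = 428
  Σ(broken) = 3778 kJ
Bonds formed (products):
  C-C: 2 × 361 = 722
  C-H: 8 × 397 = 3176
  Σ(formed) = 3898 kJ
ΔH = Σ(broken) − Σ(formed) = 3778 − 3898 = −120 kJ

ΔH ≈ −120 kJ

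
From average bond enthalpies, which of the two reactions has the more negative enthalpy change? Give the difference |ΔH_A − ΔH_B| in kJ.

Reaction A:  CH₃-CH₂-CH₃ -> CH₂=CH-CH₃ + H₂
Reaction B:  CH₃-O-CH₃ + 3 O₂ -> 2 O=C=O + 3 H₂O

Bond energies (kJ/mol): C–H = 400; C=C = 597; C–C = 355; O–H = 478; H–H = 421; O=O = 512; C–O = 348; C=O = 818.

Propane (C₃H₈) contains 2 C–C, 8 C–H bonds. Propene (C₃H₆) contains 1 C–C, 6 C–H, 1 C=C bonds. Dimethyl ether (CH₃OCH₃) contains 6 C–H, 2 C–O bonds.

Reaction B, by 1645 kJ

Reaction A:
  Bonds broken (reactants):
    C–C: 2 × 355 = 710
    C–H: 8 × 400 = 3200
    Σ(broken) = 3910 kJ
  Bonds formed (products):
    C–C: 1 × 355 = 355
    C–H: 6 × 400 = 2400
    C=C: 1 × 597 = 597
    H–H: 1 × 421 = 421
    Σ(formed) = 3773 kJ
  ΔH_A = 3910 − 3773 = +137 kJ
Reaction B:
  Bonds broken (reactants):
    C–H: 6 × 400 = 2400
    C–O: 2 × 348 = 696
    O=O: 3 × 512 = 1536
    Σ(broken) = 4632 kJ
  Bonds formed (products):
    C=O: 4 × 818 = 3272
    O–H: 6 × 478 = 2868
    Σ(formed) = 6140 kJ
  ΔH_B = 4632 − 6140 = −1508 kJ
ΔH_A − ΔH_B = +1645 kJ, so reaction B has the more negative ΔH; |ΔH_A − ΔH_B| = 1645 kJ.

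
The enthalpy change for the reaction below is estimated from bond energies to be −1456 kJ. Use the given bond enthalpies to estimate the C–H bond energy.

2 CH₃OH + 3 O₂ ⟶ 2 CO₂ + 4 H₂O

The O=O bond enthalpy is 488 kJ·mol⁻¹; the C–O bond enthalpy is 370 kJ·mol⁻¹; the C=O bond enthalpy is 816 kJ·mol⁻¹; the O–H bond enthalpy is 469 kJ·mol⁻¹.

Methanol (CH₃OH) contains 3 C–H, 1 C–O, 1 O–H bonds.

Let D be the C–H bond energy.
Σ(broken) = 6×D + 2×370 + 2×469 + 3×488 = 3142 + 6D
Σ(formed) = 4×816 + 8×469 = 7016
ΔH = Σ(broken) − Σ(formed) = (3142 + 6D) − (7016) = −3874 + 6D
Setting this equal to −1456 kJ gives 6D = 2418, so D = 403 kJ/mol.

D(C–H) ≈ 403 kJ/mol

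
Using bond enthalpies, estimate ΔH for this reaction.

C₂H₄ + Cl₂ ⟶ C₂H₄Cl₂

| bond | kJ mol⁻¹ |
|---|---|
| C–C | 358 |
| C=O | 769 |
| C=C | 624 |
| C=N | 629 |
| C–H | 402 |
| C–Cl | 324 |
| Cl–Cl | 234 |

Bonds broken (reactants):
  C–H: 4 × 402 = 1608
  C=C: 1 × 624 = 624
  Cl–Cl: 1 × 234 = 234
  Σ(broken) = 2466 kJ
Bonds formed (products):
  C–C: 1 × 358 = 358
  C–Cl: 2 × 324 = 648
  C–H: 4 × 402 = 1608
  Σ(formed) = 2614 kJ
ΔH = Σ(broken) − Σ(formed) = 2466 − 2614 = −148 kJ

ΔH ≈ −148 kJ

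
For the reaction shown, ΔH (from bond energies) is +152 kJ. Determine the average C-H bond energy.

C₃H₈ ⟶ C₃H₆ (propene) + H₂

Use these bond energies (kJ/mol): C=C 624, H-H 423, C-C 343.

Let D be the C-H bond energy.
Σ(broken) = 2×343 + 8×D = 686 + 8D
Σ(formed) = 1×343 + 6×D + 1×624 + 1×423 = 1390 + 6D
ΔH = Σ(broken) − Σ(formed) = (686 + 8D) − (1390 + 6D) = −704 + 2D
Setting this equal to +152 kJ gives 2D = 856, so D = 428 kJ/mol.

D(C-H) ≈ 428 kJ/mol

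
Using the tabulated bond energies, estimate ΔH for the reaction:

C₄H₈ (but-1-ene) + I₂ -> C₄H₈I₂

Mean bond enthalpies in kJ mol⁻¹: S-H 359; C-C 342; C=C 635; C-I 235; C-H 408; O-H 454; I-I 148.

ΔH ≈ −29 kJ

Bonds broken (reactants):
  C-C: 2 × 342 = 684
  C-H: 8 × 408 = 3264
  C=C: 1 × 635 = 635
  I-I: 1 × 148 = 148
  Σ(broken) = 4731 kJ
Bonds formed (products):
  C-C: 3 × 342 = 1026
  C-H: 8 × 408 = 3264
  C-I: 2 × 235 = 470
  Σ(formed) = 4760 kJ
ΔH = Σ(broken) − Σ(formed) = 4731 − 4760 = −29 kJ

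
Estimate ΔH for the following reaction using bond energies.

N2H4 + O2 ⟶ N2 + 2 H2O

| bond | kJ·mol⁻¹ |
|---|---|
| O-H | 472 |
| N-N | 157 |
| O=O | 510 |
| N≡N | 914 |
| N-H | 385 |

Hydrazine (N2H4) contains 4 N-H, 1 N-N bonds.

ΔH ≈ −595 kJ

Bonds broken (reactants):
  N-H: 4 × 385 = 1540
  N-N: 1 × 157 = 157
  O=O: 1 × 510 = 510
  Σ(broken) = 2207 kJ
Bonds formed (products):
  N≡N: 1 × 914 = 914
  O-H: 4 × 472 = 1888
  Σ(formed) = 2802 kJ
ΔH = Σ(broken) − Σ(formed) = 2207 − 2802 = −595 kJ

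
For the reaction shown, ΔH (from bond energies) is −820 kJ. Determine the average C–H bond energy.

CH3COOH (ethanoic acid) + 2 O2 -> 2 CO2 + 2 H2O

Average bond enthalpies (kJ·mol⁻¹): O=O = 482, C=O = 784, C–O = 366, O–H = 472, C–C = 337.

Let D be the C–H bond energy.
Σ(broken) = 1×337 + 3×D + 1×366 + 1×784 + 1×472 + 2×482 = 2923 + 3D
Σ(formed) = 4×784 + 4×472 = 5024
ΔH = Σ(broken) − Σ(formed) = (2923 + 3D) − (5024) = −2101 + 3D
Setting this equal to −820 kJ gives 3D = 1281, so D = 427 kJ/mol.

D(C–H) ≈ 427 kJ/mol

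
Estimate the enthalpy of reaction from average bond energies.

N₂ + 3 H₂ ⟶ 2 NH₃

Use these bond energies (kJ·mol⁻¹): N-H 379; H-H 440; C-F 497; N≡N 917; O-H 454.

ΔH ≈ −37 kJ

Bonds broken (reactants):
  H-H: 3 × 440 = 1320
  N≡N: 1 × 917 = 917
  Σ(broken) = 2237 kJ
Bonds formed (products):
  N-H: 6 × 379 = 2274
  Σ(formed) = 2274 kJ
ΔH = Σ(broken) − Σ(formed) = 2237 − 2274 = −37 kJ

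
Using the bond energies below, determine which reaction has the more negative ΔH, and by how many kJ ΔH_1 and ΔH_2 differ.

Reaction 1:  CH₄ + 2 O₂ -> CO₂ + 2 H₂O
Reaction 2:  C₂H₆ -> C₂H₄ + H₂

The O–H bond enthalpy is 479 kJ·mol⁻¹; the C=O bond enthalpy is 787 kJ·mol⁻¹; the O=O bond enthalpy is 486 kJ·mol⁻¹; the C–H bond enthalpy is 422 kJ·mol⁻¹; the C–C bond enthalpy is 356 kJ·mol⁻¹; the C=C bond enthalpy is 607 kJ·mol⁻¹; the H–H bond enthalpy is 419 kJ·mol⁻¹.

Reaction 1:
  Bonds broken (reactants):
    C–H: 4 × 422 = 1688
    O=O: 2 × 486 = 972
    Σ(broken) = 2660 kJ
  Bonds formed (products):
    C=O: 2 × 787 = 1574
    O–H: 4 × 479 = 1916
    Σ(formed) = 3490 kJ
  ΔH_1 = 2660 − 3490 = −830 kJ
Reaction 2:
  Bonds broken (reactants):
    C–C: 1 × 356 = 356
    C–H: 6 × 422 = 2532
    Σ(broken) = 2888 kJ
  Bonds formed (products):
    C–H: 4 × 422 = 1688
    C=C: 1 × 607 = 607
    H–H: 1 × 419 = 419
    Σ(formed) = 2714 kJ
  ΔH_2 = 2888 − 2714 = +174 kJ
ΔH_1 − ΔH_2 = −1004 kJ, so reaction 1 has the more negative ΔH; |ΔH_1 − ΔH_2| = 1004 kJ.

Reaction 1, by 1004 kJ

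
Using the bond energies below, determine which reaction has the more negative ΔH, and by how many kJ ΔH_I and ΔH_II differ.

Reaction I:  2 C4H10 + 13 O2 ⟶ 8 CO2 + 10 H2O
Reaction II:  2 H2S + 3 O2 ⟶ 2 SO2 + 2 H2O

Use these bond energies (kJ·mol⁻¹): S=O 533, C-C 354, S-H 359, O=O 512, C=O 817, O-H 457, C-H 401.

Reaction I, by 4424 kJ

Reaction I:
  Bonds broken (reactants):
    C-C: 6 × 354 = 2124
    C-H: 20 × 401 = 8020
    O=O: 13 × 512 = 6656
    Σ(broken) = 16800 kJ
  Bonds formed (products):
    C=O: 16 × 817 = 13072
    O-H: 20 × 457 = 9140
    Σ(formed) = 22212 kJ
  ΔH_I = 16800 − 22212 = −5412 kJ
Reaction II:
  Bonds broken (reactants):
    O=O: 3 × 512 = 1536
    S-H: 4 × 359 = 1436
    Σ(broken) = 2972 kJ
  Bonds formed (products):
    O-H: 4 × 457 = 1828
    S=O: 4 × 533 = 2132
    Σ(formed) = 3960 kJ
  ΔH_II = 2972 − 3960 = −988 kJ
ΔH_I − ΔH_II = −4424 kJ, so reaction I has the more negative ΔH; |ΔH_I − ΔH_II| = 4424 kJ.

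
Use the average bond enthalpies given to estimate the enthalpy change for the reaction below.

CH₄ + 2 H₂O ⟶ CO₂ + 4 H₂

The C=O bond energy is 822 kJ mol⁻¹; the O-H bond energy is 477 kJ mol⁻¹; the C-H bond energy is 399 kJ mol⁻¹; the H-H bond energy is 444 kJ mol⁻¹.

ΔH ≈ +84 kJ

Bonds broken (reactants):
  C-H: 4 × 399 = 1596
  O-H: 4 × 477 = 1908
  Σ(broken) = 3504 kJ
Bonds formed (products):
  C=O: 2 × 822 = 1644
  H-H: 4 × 444 = 1776
  Σ(formed) = 3420 kJ
ΔH = Σ(broken) − Σ(formed) = 3504 − 3420 = +84 kJ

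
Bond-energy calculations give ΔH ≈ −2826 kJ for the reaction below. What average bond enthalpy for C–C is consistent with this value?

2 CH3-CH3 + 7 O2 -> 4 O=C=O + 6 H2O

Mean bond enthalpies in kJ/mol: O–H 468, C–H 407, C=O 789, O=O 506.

D(C–C) ≈ 338 kJ/mol

Let D be the C–C bond energy.
Σ(broken) = 2×D + 12×407 + 7×506 = 8426 + 2D
Σ(formed) = 8×789 + 12×468 = 11928
ΔH = Σ(broken) − Σ(formed) = (8426 + 2D) − (11928) = −3502 + 2D
Setting this equal to −2826 kJ gives 2D = 676, so D = 338 kJ/mol.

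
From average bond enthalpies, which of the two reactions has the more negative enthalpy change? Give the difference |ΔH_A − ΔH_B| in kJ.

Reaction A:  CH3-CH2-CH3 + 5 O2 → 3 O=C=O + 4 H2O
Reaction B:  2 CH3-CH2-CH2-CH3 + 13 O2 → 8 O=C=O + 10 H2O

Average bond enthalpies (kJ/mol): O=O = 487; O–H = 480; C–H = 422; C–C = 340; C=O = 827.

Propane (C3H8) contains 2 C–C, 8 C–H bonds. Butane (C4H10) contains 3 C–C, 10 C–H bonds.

Reaction A:
  Bonds broken (reactants):
    C–C: 2 × 340 = 680
    C–H: 8 × 422 = 3376
    O=O: 5 × 487 = 2435
    Σ(broken) = 6491 kJ
  Bonds formed (products):
    C=O: 6 × 827 = 4962
    O–H: 8 × 480 = 3840
    Σ(formed) = 8802 kJ
  ΔH_A = 6491 − 8802 = −2311 kJ
Reaction B:
  Bonds broken (reactants):
    C–C: 6 × 340 = 2040
    C–H: 20 × 422 = 8440
    O=O: 13 × 487 = 6331
    Σ(broken) = 16811 kJ
  Bonds formed (products):
    C=O: 16 × 827 = 13232
    O–H: 20 × 480 = 9600
    Σ(formed) = 22832 kJ
  ΔH_B = 16811 − 22832 = −6021 kJ
ΔH_A − ΔH_B = +3710 kJ, so reaction B has the more negative ΔH; |ΔH_A − ΔH_B| = 3710 kJ.

Reaction B, by 3710 kJ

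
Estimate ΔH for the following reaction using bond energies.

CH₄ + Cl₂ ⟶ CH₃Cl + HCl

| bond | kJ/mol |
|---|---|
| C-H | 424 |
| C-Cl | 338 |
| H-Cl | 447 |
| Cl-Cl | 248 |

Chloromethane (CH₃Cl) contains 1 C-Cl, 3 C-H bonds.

ΔH ≈ −113 kJ

Bonds broken (reactants):
  C-H: 4 × 424 = 1696
  Cl-Cl: 1 × 248 = 248
  Σ(broken) = 1944 kJ
Bonds formed (products):
  C-Cl: 1 × 338 = 338
  C-H: 3 × 424 = 1272
  H-Cl: 1 × 447 = 447
  Σ(formed) = 2057 kJ
ΔH = Σ(broken) − Σ(formed) = 1944 − 2057 = −113 kJ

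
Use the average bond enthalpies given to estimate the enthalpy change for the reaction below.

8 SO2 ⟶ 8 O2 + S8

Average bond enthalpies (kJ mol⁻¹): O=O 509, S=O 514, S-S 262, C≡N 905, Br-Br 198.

Bonds broken (reactants):
  S=O: 16 × 514 = 8224
  Σ(broken) = 8224 kJ
Bonds formed (products):
  O=O: 8 × 509 = 4072
  S-S: 8 × 262 = 2096
  Σ(formed) = 6168 kJ
ΔH = Σ(broken) − Σ(formed) = 8224 − 6168 = +2056 kJ

ΔH ≈ +2056 kJ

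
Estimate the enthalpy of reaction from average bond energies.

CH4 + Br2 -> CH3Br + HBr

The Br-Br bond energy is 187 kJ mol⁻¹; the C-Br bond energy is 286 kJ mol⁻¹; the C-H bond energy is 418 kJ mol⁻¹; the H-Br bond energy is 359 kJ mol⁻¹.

Bonds broken (reactants):
  Br-Br: 1 × 187 = 187
  C-H: 4 × 418 = 1672
  Σ(broken) = 1859 kJ
Bonds formed (products):
  C-Br: 1 × 286 = 286
  C-H: 3 × 418 = 1254
  H-Br: 1 × 359 = 359
  Σ(formed) = 1899 kJ
ΔH = Σ(broken) − Σ(formed) = 1859 − 1899 = −40 kJ

ΔH ≈ −40 kJ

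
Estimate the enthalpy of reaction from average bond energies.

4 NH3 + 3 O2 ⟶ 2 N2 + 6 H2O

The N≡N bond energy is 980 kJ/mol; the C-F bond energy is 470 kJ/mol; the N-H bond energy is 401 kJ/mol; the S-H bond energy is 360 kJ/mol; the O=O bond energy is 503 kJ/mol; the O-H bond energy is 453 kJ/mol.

Bonds broken (reactants):
  N-H: 12 × 401 = 4812
  O=O: 3 × 503 = 1509
  Σ(broken) = 6321 kJ
Bonds formed (products):
  N≡N: 2 × 980 = 1960
  O-H: 12 × 453 = 5436
  Σ(formed) = 7396 kJ
ΔH = Σ(broken) − Σ(formed) = 6321 − 7396 = −1075 kJ

ΔH ≈ −1075 kJ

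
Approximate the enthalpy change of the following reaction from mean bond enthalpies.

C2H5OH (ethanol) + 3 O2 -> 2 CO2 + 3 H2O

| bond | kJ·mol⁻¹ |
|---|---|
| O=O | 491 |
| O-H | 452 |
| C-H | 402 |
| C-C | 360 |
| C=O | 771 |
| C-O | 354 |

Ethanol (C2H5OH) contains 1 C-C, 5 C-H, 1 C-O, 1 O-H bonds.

ΔH ≈ −1147 kJ

Bonds broken (reactants):
  C-C: 1 × 360 = 360
  C-H: 5 × 402 = 2010
  C-O: 1 × 354 = 354
  O-H: 1 × 452 = 452
  O=O: 3 × 491 = 1473
  Σ(broken) = 4649 kJ
Bonds formed (products):
  C=O: 4 × 771 = 3084
  O-H: 6 × 452 = 2712
  Σ(formed) = 5796 kJ
ΔH = Σ(broken) − Σ(formed) = 4649 − 5796 = −1147 kJ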